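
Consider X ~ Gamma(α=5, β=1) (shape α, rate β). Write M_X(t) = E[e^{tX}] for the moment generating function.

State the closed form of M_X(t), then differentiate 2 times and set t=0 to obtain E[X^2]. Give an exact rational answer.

E[X^2] = d^2M/dt^2 |_{t=0} = 30

M_X(t) = (1 - t)^(-5)
dM/dt = 5/(t^6 - 6*t^5 + 15*t^4 - 20*t^3 + 15*t^2 - 6*t + 1)
d^2M/dt^2 = -30/(t^7 - 7*t^6 + 21*t^5 - 35*t^4 + 35*t^3 - 21*t^2 + 7*t - 1)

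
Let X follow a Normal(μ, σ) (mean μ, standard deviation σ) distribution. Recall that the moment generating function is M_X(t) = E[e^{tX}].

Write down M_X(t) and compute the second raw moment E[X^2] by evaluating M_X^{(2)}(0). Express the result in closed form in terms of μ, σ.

E[X^2] = D^2[M](0) = μ^2 + σ^2

M_X(t) = e^(μ*t + σ^2*t^2/2)
D^2[M](t) = μ^2*e^(μ*t)*e^(σ^2*t^2/2) + 2*μ*σ^2*t*e^(μ*t)*e^(σ^2*t^2/2) + σ^4*t^2*e^(μ*t)*e^(σ^2*t^2/2) + σ^2*e^(μ*t)*e^(σ^2*t^2/2)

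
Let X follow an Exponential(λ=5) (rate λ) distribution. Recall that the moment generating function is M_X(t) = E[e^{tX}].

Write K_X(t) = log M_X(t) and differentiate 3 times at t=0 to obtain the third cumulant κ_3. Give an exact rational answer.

M_X(t) = 5/(5 - t)
K_X(t) = log M_X(t) = -log(5 - t) + log(5)
K′(t) = -1/(t - 5)
K′′(t) = 1/(t^2 - 10*t + 25)
K′′′(t) = -2/(t^3 - 15*t^2 + 75*t - 125)

κ_3 = K′′′(0) = 2/125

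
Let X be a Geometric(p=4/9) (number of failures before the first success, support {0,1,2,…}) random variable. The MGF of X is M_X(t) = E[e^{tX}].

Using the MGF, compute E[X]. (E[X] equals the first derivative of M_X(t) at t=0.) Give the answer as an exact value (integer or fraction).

M_X(t) = 4/(9*(1 - 5*e^(t)/9))
D[M](t) = 20*e^(t)/(25*e^(2*t) - 90*e^(t) + 81)

E[X] = D[M](0) = 5/4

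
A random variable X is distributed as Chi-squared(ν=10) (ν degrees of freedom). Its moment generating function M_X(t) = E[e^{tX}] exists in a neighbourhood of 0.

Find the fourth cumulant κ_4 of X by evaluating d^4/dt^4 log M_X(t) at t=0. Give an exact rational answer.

M_X(t) = (1 - 2*t)^(-5)
K_X(t) = log M_X(t) = -5*log(1 - 2*t)
D^4[K](t) = 480/(16*t^4 - 32*t^3 + 24*t^2 - 8*t + 1)

κ_4 = D^4[K](0) = 480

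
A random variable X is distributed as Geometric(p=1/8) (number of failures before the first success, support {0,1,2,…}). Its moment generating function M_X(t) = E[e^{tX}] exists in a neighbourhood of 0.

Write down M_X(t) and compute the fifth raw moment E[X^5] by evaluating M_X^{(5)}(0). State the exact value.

E[X^5] = M′′′′′(0) = 2646007

M_X(t) = 1/(8*(1 - 7*e^(t)/8))
M′(t) = 7*e^(t)/(49*e^(2*t) - 112*e^(t) + 64)
M′′(t) = (-49*e^(2*t) - 56*e^(t))/(343*e^(3*t) - 1176*e^(2*t) + 1344*e^(t) - 512)
M′′′(t) = (343*e^(3*t) + 1568*e^(2*t) + 448*e^(t))/(2401*e^(4*t) - 10976*e^(3*t) + 18816*e^(2*t) - 14336*e^(t) + 4096)
M′′′′(t) = (-2401*e^(4*t) - 30184*e^(3*t) - 34496*e^(2*t) - 3584*e^(t))/(16807*e^(5*t) - 96040*e^(4*t) + 219520*e^(3*t) - 250880*e^(2*t) + 143360*e^(t) - 32768)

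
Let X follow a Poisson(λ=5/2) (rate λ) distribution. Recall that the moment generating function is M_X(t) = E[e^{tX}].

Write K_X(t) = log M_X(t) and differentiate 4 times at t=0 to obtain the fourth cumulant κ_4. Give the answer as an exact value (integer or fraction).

κ_4 = K′′′′(0) = 5/2

M_X(t) = e^(5*e^(t)/2 - 5/2)
K_X(t) = log M_X(t) = 5*e^(t)/2 - 5/2
K′(t) = 5*e^(t)/2
K′′(t) = 5*e^(t)/2
K′′′(t) = 5*e^(t)/2
K′′′′(t) = 5*e^(t)/2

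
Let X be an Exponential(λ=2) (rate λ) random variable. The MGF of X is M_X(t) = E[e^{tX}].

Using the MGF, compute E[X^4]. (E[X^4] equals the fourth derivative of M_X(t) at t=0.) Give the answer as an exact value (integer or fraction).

M_X(t) = 2/(2 - t)
dM/dt = 2/(t^2 - 4*t + 4)
d^2M/dt^2 = -4/(t^3 - 6*t^2 + 12*t - 8)
d^3M/dt^3 = 12/(t^4 - 8*t^3 + 24*t^2 - 32*t + 16)
d^4M/dt^4 = -48/(t^5 - 10*t^4 + 40*t^3 - 80*t^2 + 80*t - 32)

E[X^4] = d^4M/dt^4 |_{t=0} = 3/2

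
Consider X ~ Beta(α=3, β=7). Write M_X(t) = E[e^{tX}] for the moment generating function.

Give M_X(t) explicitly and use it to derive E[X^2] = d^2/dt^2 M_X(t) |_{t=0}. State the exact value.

E[X^2] = M′′(0) = 6/55

M_X(t) = ₁F₁(3; 10; t)
M′(t) = 3*₁F₁(4; 11; t)/10
M′′(t) = 6*₁F₁(5; 12; t)/55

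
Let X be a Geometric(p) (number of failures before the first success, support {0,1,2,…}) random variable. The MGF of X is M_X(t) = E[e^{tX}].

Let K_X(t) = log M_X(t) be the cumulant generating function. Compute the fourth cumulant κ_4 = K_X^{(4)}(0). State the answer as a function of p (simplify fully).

M_X(t) = p/(-(1 - p)*e^(t) + 1)
K_X(t) = log M_X(t) = log(p) - log(-(1 - p)*e^(t) + 1)
dK/dt = (-p*e^(t) + e^(t))/(p*e^(t) - e^(t) + 1)
d^2K/dt^2 = (-p*e^(t) + e^(t))/(p^2*e^(2*t) - 2*p*e^(2*t) + 2*p*e^(t) + e^(2*t) - 2*e^(t) + 1)

κ_4 = d^4K/dt^4 |_{t=0} = (-p^3 + 7*p^2 - 12*p + 6)/p^4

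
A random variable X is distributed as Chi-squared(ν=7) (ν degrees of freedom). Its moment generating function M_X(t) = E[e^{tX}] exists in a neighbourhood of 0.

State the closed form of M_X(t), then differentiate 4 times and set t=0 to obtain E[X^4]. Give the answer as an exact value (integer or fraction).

M_X(t) = (1 - 2*t)^(-7/2)
M′(t) = 7/(16*t^4*√(1 - 2*t) - 32*t^3*√(1 - 2*t) + 24*t^2*√(1 - 2*t) - 8*t*√(1 - 2*t) + √(1 - 2*t))
M′′(t) = -63/(32*t^5*√(1 - 2*t) - 80*t^4*√(1 - 2*t) + 80*t^3*√(1 - 2*t) - 40*t^2*√(1 - 2*t) + 10*t*√(1 - 2*t) - √(1 - 2*t))
M′′′(t) = 693/(64*t^6*√(1 - 2*t) - 192*t^5*√(1 - 2*t) + 240*t^4*√(1 - 2*t) - 160*t^3*√(1 - 2*t) + 60*t^2*√(1 - 2*t) - 12*t*√(1 - 2*t) + √(1 - 2*t))

E[X^4] = M′′′′(0) = 9009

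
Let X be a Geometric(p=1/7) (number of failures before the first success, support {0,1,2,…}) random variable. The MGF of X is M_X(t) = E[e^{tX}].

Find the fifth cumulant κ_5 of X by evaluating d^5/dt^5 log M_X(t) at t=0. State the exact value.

κ_5 = K^(5)(0) = 275730

M_X(t) = 1/(7*(1 - 6*e^(t)/7))
K_X(t) = log M_X(t) = -log(1 - 6*e^(t)/7) - log(7)
K^(5)(t) = (-9072*e^(4*t) - 116424*e^(3*t) - 135828*e^(2*t) - 14406*e^(t))/(7776*e^(5*t) - 45360*e^(4*t) + 105840*e^(3*t) - 123480*e^(2*t) + 72030*e^(t) - 16807)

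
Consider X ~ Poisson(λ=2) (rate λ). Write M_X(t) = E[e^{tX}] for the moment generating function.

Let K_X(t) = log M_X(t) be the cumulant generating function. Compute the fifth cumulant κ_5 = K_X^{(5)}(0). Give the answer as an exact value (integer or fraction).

κ_5 = K′′′′′(0) = 2

M_X(t) = e^(2*e^(t) - 2)
K_X(t) = log M_X(t) = 2*e^(t) - 2
K′(t) = 2*e^(t)
K′′(t) = 2*e^(t)
K′′′(t) = 2*e^(t)
K′′′′(t) = 2*e^(t)
K′′′′′(t) = 2*e^(t)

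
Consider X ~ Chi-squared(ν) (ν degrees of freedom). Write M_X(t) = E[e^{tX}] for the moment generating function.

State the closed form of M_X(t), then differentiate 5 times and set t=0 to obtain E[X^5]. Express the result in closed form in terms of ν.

M_X(t) = (1 - 2*t)^(-ν/2)
M′(t) = -ν/(2*t*(1 - 2*t)^(ν/2) - (1 - 2*t)^(ν/2))
M′′(t) = (ν^2 + 2*ν)/(4*t^2*(1 - 2*t)^(ν/2) - 4*t*(1 - 2*t)^(ν/2) + (1 - 2*t)^(ν/2))
M′′′(t) = (-ν^3 - 6*ν^2 - 8*ν)/(8*t^3*(1 - 2*t)^(ν/2) - 12*t^2*(1 - 2*t)^(ν/2) + 6*t*(1 - 2*t)^(ν/2) - (1 - 2*t)^(ν/2))
M′′′′(t) = (ν^4 + 12*ν^3 + 44*ν^2 + 48*ν)/(16*t^4*(1 - 2*t)^(ν/2) - 32*t^3*(1 - 2*t)^(ν/2) + 24*t^2*(1 - 2*t)^(ν/2) - 8*t*(1 - 2*t)^(ν/2) + (1 - 2*t)^(ν/2))

E[X^5] = M′′′′′(0) = ν*(ν^4 + 20*ν^3 + 140*ν^2 + 400*ν + 384)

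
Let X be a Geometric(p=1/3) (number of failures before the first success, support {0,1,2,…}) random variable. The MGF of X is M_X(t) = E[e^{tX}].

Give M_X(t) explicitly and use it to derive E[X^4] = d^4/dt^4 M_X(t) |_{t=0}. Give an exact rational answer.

E[X^4] = M^(4)(0) = 730

M_X(t) = 1/(3*(1 - 2*e^(t)/3))
M^(4)(t) = (-16*e^(4*t) - 264*e^(3*t) - 396*e^(2*t) - 54*e^(t))/(32*e^(5*t) - 240*e^(4*t) + 720*e^(3*t) - 1080*e^(2*t) + 810*e^(t) - 243)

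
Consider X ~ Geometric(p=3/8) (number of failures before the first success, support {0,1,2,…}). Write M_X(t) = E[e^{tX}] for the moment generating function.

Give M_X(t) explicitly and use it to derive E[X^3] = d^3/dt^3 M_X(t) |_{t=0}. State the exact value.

M_X(t) = 3/(8*(1 - 5*e^(t)/8))
M′(t) = 15*e^(t)/(25*e^(2*t) - 80*e^(t) + 64)
M′′(t) = (-75*e^(2*t) - 120*e^(t))/(125*e^(3*t) - 600*e^(2*t) + 960*e^(t) - 512)
M′′′(t) = (375*e^(3*t) + 2400*e^(2*t) + 960*e^(t))/(625*e^(4*t) - 4000*e^(3*t) + 9600*e^(2*t) - 10240*e^(t) + 4096)

E[X^3] = M′′′(0) = 415/9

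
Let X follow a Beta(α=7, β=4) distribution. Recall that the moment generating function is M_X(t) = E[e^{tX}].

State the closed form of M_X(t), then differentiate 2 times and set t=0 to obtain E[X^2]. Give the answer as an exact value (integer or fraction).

E[X^2] = D^2[M](0) = 14/33

M_X(t) = ₁F₁(7; 11; t)
D^2[M](t) = 14*₁F₁(9; 13; t)/33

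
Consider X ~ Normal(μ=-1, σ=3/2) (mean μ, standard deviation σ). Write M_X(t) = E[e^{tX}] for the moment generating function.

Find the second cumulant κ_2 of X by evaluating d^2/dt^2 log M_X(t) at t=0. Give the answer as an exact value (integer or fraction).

κ_2 = D^2[K](0) = 9/4

M_X(t) = e^(9*t^2/8 - t)
K_X(t) = log M_X(t) = 9*t^2/8 - t
D^2[K](t) = 9/4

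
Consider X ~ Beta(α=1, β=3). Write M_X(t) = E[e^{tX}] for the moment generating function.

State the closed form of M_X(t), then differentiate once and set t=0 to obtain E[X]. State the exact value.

M_X(t) = ₁F₁(1; 4; t)
dM/dt = ₁F₁(2; 5; t)/4

E[X] = dM/dt |_{t=0} = 1/4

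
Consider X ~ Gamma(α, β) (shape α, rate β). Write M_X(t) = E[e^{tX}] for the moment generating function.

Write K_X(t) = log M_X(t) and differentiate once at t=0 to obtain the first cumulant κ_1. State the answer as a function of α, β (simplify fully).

M_X(t) = (β/(β - t))^α
K_X(t) = log M_X(t) = α*(log(β) - log(β - t))
K′(t) = -α/(-β + t)

κ_1 = K′(0) = α/β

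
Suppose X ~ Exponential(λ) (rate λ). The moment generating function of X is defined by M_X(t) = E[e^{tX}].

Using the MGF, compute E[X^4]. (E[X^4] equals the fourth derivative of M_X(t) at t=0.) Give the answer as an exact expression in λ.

M_X(t) = λ/(λ - t)
M′(t) = λ/(λ^2 - 2*λ*t + t^2)
M′′(t) = -2*λ/(-λ^3 + 3*λ^2*t - 3*λ*t^2 + t^3)
M′′′(t) = 6*λ/(λ^4 - 4*λ^3*t + 6*λ^2*t^2 - 4*λ*t^3 + t^4)
M′′′′(t) = -24*λ/(-λ^5 + 5*λ^4*t - 10*λ^3*t^2 + 10*λ^2*t^3 - 5*λ*t^4 + t^5)

E[X^4] = M′′′′(0) = 24/λ^4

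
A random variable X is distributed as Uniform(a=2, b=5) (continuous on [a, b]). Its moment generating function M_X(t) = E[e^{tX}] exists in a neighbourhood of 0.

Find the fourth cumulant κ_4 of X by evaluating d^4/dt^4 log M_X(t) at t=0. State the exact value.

κ_4 = D^4[K](0) = -27/40

M_X(t) = (e^(5*t) - e^(2*t))/(3*t)
K_X(t) = log M_X(t) = -log(t) + log(e^(5*t) - e^(2*t)) - log(3)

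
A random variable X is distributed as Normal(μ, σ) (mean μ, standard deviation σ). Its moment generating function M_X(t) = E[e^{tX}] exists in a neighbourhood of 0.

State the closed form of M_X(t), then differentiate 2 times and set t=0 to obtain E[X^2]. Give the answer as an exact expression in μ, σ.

M_X(t) = e^(μ*t + σ^2*t^2/2)
D^2[M](t) = μ^2*e^(μ*t)*e^(σ^2*t^2/2) + 2*μ*σ^2*t*e^(μ*t)*e^(σ^2*t^2/2) + σ^4*t^2*e^(μ*t)*e^(σ^2*t^2/2) + σ^2*e^(μ*t)*e^(σ^2*t^2/2)

E[X^2] = D^2[M](0) = μ^2 + σ^2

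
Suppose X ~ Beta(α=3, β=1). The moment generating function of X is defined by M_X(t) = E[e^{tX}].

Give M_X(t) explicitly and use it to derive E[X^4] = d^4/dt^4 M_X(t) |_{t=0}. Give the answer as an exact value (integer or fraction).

E[X^4] = M^(4)(0) = 3/7

M_X(t) = ₁F₁(3; 4; t)
M^(4)(t) = 3*₁F₁(7; 8; t)/7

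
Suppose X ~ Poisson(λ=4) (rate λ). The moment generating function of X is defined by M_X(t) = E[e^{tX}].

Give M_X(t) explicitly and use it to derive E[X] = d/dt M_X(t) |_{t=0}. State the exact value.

E[X] = D[M](0) = 4

M_X(t) = e^(4*e^(t) - 4)
D[M](t) = 4*e^(-4)*e^(t)*e^(4*e^(t))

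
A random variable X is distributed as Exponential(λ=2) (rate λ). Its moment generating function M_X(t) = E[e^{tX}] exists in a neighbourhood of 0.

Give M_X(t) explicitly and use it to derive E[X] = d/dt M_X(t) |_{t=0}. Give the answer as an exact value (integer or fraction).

M_X(t) = 2/(2 - t)
M^(1)(t) = 2/(t^2 - 4*t + 4)

E[X] = M^(1)(0) = 1/2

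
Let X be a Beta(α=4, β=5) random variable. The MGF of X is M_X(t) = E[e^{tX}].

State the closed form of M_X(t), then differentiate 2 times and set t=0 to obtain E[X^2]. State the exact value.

E[X^2] = d^2M/dt^2 |_{t=0} = 2/9

M_X(t) = ₁F₁(4; 9; t)
dM/dt = 4*₁F₁(5; 10; t)/9
d^2M/dt^2 = 2*₁F₁(6; 11; t)/9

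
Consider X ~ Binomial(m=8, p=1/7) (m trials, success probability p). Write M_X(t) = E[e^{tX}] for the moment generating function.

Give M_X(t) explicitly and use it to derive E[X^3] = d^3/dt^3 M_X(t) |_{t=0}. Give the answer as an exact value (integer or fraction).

M_X(t) = (e^(t)/7 + 6/7)^8

E[X^3] = M′′′(0) = 272/49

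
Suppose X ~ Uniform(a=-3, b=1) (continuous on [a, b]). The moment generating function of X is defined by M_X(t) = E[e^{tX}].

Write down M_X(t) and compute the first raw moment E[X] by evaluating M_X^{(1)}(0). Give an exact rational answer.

M_X(t) = (e^(t) - e^(-3*t))/(4*t)
D[M](t) = (t*e^(4*t) + 3*t - e^(4*t) + 1)*e^(-3*t)/(4*t^2)

E[X] = D[M](0) = -1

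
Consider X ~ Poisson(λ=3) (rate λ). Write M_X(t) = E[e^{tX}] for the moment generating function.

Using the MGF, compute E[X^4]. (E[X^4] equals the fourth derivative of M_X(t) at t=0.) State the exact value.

M_X(t) = e^(3*e^(t) - 3)
M^(4)(t) = (81*e^(4*t)*e^(3*e^(t)) + 162*e^(3*t)*e^(3*e^(t)) + 63*e^(2*t)*e^(3*e^(t)) + 3*e^(t)*e^(3*e^(t)))*e^(-3)

E[X^4] = M^(4)(0) = 309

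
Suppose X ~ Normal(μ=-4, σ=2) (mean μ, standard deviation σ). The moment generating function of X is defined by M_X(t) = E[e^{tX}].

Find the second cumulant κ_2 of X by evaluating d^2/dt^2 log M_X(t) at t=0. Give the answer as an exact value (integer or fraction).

κ_2 = K′′(0) = 4

M_X(t) = e^(2*t^2 - 4*t)
K_X(t) = log M_X(t) = 2*t^2 - 4*t
K′(t) = 4*t - 4
K′′(t) = 4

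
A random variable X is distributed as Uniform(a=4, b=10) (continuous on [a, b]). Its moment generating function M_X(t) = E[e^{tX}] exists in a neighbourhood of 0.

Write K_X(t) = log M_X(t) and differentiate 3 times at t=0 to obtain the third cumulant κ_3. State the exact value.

M_X(t) = (e^(10*t) - e^(4*t))/(6*t)
K_X(t) = log M_X(t) = -log(t) + log(e^(10*t) - e^(4*t)) - log(6)
D^3[K](t) = (216*t^3*e^(12*t) + 216*t^3*e^(6*t) - 2*e^(18*t) + 6*e^(12*t) - 6*e^(6*t) + 2)/(t^3*e^(18*t) - 3*t^3*e^(12*t) + 3*t^3*e^(6*t) - t^3)

κ_3 = D^3[K](0) = 0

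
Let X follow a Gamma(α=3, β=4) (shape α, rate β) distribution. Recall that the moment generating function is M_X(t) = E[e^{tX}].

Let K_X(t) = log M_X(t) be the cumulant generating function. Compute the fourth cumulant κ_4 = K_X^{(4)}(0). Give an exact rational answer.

κ_4 = d^4K/dt^4 |_{t=0} = 9/128

M_X(t) = 64/(4 - t)^3
K_X(t) = log M_X(t) = -3*log(4 - t) + 6*log(2)
dK/dt = -3/(t - 4)
d^2K/dt^2 = 3/(t^2 - 8*t + 16)
d^3K/dt^3 = -6/(t^3 - 12*t^2 + 48*t - 64)
d^4K/dt^4 = 18/(t^4 - 16*t^3 + 96*t^2 - 256*t + 256)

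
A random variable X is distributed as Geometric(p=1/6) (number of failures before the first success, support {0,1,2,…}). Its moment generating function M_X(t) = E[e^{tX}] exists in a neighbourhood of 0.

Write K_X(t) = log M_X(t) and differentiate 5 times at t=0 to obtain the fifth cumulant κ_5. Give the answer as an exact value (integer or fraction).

κ_5 = D^5[K](0) = 119130

M_X(t) = 1/(6*(1 - 5*e^(t)/6))
K_X(t) = log M_X(t) = -log(1 - 5*e^(t)/6) - log(6)
D^5[K](t) = (-3750*e^(4*t) - 49500*e^(3*t) - 59400*e^(2*t) - 6480*e^(t))/(3125*e^(5*t) - 18750*e^(4*t) + 45000*e^(3*t) - 54000*e^(2*t) + 32400*e^(t) - 7776)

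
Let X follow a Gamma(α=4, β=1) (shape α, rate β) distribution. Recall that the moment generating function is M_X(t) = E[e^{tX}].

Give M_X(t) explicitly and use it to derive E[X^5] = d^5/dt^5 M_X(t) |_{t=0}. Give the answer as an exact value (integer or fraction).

E[X^5] = D^5[M](0) = 6720

M_X(t) = (1 - t)^(-4)
D^5[M](t) = -6720/(t^9 - 9*t^8 + 36*t^7 - 84*t^6 + 126*t^5 - 126*t^4 + 84*t^3 - 36*t^2 + 9*t - 1)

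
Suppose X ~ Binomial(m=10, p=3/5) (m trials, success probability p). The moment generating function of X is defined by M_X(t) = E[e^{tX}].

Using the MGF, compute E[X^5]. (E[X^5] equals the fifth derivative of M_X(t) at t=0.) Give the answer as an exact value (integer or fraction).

M_X(t) = (3*e^(t)/5 + 2/5)^10

E[X^5] = M′′′′′(0) = 8289564/625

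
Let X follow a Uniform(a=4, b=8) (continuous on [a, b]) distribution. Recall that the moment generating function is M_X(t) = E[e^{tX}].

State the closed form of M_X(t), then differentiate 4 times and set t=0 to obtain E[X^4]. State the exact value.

M_X(t) = (e^(8*t) - e^(4*t))/(4*t)

E[X^4] = M^(4)(0) = 7936/5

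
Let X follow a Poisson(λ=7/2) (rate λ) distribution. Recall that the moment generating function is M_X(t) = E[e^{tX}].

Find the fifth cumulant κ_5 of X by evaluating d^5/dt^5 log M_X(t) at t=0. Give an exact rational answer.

M_X(t) = e^(7*e^(t)/2 - 7/2)
K_X(t) = log M_X(t) = 7*e^(t)/2 - 7/2
D^5[K](t) = 7*e^(t)/2

κ_5 = D^5[K](0) = 7/2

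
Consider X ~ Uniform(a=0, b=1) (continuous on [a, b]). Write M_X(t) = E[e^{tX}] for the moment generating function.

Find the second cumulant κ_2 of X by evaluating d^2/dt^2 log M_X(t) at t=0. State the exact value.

M_X(t) = (e^(t) - 1)/t
K_X(t) = log M_X(t) = -log(t) + log(e^(t) - 1)
K^(2)(t) = (-t^2*e^(t) + e^(2*t) - 2*e^(t) + 1)/(t^2*e^(2*t) - 2*t^2*e^(t) + t^2)

κ_2 = K^(2)(0) = 1/12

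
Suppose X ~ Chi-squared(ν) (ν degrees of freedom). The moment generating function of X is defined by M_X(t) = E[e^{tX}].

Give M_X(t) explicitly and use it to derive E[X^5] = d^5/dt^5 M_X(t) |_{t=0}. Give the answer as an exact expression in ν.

M_X(t) = (1 - 2*t)^(-ν/2)

E[X^5] = M^(5)(0) = ν*(ν^4 + 20*ν^3 + 140*ν^2 + 400*ν + 384)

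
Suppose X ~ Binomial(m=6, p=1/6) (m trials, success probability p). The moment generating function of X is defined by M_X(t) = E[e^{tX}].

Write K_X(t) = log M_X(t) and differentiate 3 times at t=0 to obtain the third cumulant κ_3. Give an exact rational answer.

M_X(t) = (e^(t)/6 + 5/6)^6
K_X(t) = log M_X(t) = 6*log(e^(t)/6 + 5/6)
K^(3)(t) = (-30*e^(2*t) + 150*e^(t))/(e^(3*t) + 15*e^(2*t) + 75*e^(t) + 125)

κ_3 = K^(3)(0) = 5/9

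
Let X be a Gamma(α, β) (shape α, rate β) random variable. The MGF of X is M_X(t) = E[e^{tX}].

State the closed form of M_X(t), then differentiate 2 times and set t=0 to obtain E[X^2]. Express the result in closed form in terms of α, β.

M_X(t) = (β/(β - t))^α
dM/dt = -α*β^α*(1/(β - t))^α/(-β + t)
d^2M/dt^2 = (α^2*β^α*(1/(β - t))^α + α*β^α*(1/(β - t))^α)/(β^2 - 2*β*t + t^2)

E[X^2] = d^2M/dt^2 |_{t=0} = α*(α + 1)/β^2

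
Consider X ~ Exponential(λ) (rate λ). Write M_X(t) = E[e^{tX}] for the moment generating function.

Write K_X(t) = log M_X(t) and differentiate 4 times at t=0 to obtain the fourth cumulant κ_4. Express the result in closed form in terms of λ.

κ_4 = d^4K/dt^4 |_{t=0} = 6/λ^4

M_X(t) = λ/(λ - t)
K_X(t) = log M_X(t) = log(λ) - log(λ - t)
dK/dt = -1/(-λ + t)
d^2K/dt^2 = 1/(λ^2 - 2*λ*t + t^2)
d^3K/dt^3 = -2/(-λ^3 + 3*λ^2*t - 3*λ*t^2 + t^3)
d^4K/dt^4 = 6/(λ^4 - 4*λ^3*t + 6*λ^2*t^2 - 4*λ*t^3 + t^4)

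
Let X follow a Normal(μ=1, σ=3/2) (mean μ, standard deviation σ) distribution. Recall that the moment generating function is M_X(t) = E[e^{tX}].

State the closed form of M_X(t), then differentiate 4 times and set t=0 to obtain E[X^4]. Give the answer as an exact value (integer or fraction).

M_X(t) = e^(9*t^2/8 + t)
M^(4)(t) = 6561*t^4*e^(t)*e^(9*t^2/8)/256 + 729*t^3*e^(t)*e^(9*t^2/8)/16 + 3159*t^2*e^(t)*e^(9*t^2/8)/32 + 279*t*e^(t)*e^(9*t^2/8)/4 + 475*e^(t)*e^(9*t^2/8)/16

E[X^4] = M^(4)(0) = 475/16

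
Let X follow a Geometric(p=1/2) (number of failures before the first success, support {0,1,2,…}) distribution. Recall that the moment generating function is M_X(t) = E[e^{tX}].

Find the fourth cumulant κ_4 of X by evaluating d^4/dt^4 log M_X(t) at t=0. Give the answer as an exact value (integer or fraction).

M_X(t) = 1/(2*(1 - e^(t)/2))
K_X(t) = log M_X(t) = -log(1 - e^(t)/2) - log(2)
D^4[K](t) = (2*e^(3*t) + 16*e^(2*t) + 8*e^(t))/(e^(4*t) - 8*e^(3*t) + 24*e^(2*t) - 32*e^(t) + 16)

κ_4 = D^4[K](0) = 26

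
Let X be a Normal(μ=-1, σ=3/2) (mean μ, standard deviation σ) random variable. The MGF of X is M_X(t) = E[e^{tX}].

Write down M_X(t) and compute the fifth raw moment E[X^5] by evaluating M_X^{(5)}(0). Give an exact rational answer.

M_X(t) = e^(9*t^2/8 - t)
M′(t) = 9*t*e^(-t)*e^(9*t^2/8)/4 - e^(-t)*e^(9*t^2/8)
M′′(t) = (81*t^2*e^(9*t^2/8) - 72*t*e^(9*t^2/8) + 52*e^(9*t^2/8))*e^(-t)/16
M′′′(t) = (729*t^3*e^(9*t^2/8) - 972*t^2*e^(9*t^2/8) + 1404*t*e^(9*t^2/8) - 496*e^(9*t^2/8))*e^(-t)/64
M′′′′(t) = (6561*t^4*e^(9*t^2/8) - 11664*t^3*e^(9*t^2/8) + 25272*t^2*e^(9*t^2/8) - 17856*t*e^(9*t^2/8) + 7600*e^(9*t^2/8))*e^(-t)/256
M′′′′′(t) = (59049*t^5*e^(9*t^2/8) - 131220*t^4*e^(9*t^2/8) + 379080*t^3*e^(9*t^2/8) - 401760*t^2*e^(9*t^2/8) + 342000*t*e^(9*t^2/8) - 101824*e^(9*t^2/8))*e^(-t)/1024

E[X^5] = M′′′′′(0) = -1591/16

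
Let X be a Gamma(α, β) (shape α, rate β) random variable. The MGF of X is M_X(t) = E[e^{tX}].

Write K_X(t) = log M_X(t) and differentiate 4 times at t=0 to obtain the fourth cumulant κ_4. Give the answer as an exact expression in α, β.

κ_4 = D^4[K](0) = 6*α/β^4

M_X(t) = (β/(β - t))^α
K_X(t) = log M_X(t) = α*(log(β) - log(β - t))
D^4[K](t) = 6*α/(β^4 - 4*β^3*t + 6*β^2*t^2 - 4*β*t^3 + t^4)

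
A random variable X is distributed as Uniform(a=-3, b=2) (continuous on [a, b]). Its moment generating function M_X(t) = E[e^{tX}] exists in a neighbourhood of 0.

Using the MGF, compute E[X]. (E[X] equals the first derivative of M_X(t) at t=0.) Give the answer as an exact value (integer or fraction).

E[X] = M′(0) = -1/2

M_X(t) = (e^(2*t) - e^(-3*t))/(5*t)
M′(t) = (2*t*e^(5*t) + 3*t - e^(5*t) + 1)*e^(-3*t)/(5*t^2)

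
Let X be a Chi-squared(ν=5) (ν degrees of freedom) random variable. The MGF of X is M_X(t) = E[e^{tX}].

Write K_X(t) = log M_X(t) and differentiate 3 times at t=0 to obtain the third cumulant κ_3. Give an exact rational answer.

κ_3 = K′′′(0) = 40

M_X(t) = (1 - 2*t)^(-5/2)
K_X(t) = log M_X(t) = -5*log(1 - 2*t)/2
K′(t) = -5/(2*t - 1)
K′′(t) = 10/(4*t^2 - 4*t + 1)
K′′′(t) = -40/(8*t^3 - 12*t^2 + 6*t - 1)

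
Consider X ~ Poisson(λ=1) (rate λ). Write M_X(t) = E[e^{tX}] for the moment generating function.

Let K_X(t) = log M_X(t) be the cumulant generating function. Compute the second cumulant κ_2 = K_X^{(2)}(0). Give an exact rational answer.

M_X(t) = e^(e^(t) - 1)
K_X(t) = log M_X(t) = e^(t) - 1
dK/dt = e^(t)
d^2K/dt^2 = e^(t)

κ_2 = d^2K/dt^2 |_{t=0} = 1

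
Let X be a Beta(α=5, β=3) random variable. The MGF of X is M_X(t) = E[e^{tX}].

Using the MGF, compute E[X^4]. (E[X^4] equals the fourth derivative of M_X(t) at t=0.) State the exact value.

M_X(t) = ₁F₁(5; 8; t)
M^(4)(t) = 7*₁F₁(9; 12; t)/33

E[X^4] = M^(4)(0) = 7/33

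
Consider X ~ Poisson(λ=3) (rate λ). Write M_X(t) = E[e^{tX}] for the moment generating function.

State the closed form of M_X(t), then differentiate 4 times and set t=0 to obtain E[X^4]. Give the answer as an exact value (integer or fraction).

E[X^4] = M′′′′(0) = 309

M_X(t) = e^(3*e^(t) - 3)
M′(t) = 3*e^(-3)*e^(t)*e^(3*e^(t))
M′′(t) = (9*e^(2*t)*e^(3*e^(t)) + 3*e^(t)*e^(3*e^(t)))*e^(-3)
M′′′(t) = (27*e^(3*t)*e^(3*e^(t)) + 27*e^(2*t)*e^(3*e^(t)) + 3*e^(t)*e^(3*e^(t)))*e^(-3)
M′′′′(t) = (81*e^(4*t)*e^(3*e^(t)) + 162*e^(3*t)*e^(3*e^(t)) + 63*e^(2*t)*e^(3*e^(t)) + 3*e^(t)*e^(3*e^(t)))*e^(-3)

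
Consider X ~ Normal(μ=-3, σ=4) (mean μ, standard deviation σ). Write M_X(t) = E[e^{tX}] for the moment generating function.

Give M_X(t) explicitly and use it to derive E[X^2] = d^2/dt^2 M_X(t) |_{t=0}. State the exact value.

M_X(t) = e^(8*t^2 - 3*t)
D^2[M](t) = (256*t^2*e^(8*t^2) - 96*t*e^(8*t^2) + 25*e^(8*t^2))*e^(-3*t)

E[X^2] = D^2[M](0) = 25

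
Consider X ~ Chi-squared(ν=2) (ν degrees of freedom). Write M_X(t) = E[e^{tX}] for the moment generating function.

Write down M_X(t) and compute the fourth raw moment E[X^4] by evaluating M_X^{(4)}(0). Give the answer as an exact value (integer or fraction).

E[X^4] = d^4M/dt^4 |_{t=0} = 384

M_X(t) = 1/(1 - 2*t)
dM/dt = 2/(4*t^2 - 4*t + 1)
d^2M/dt^2 = -8/(8*t^3 - 12*t^2 + 6*t - 1)
d^3M/dt^3 = 48/(16*t^4 - 32*t^3 + 24*t^2 - 8*t + 1)
d^4M/dt^4 = -384/(32*t^5 - 80*t^4 + 80*t^3 - 40*t^2 + 10*t - 1)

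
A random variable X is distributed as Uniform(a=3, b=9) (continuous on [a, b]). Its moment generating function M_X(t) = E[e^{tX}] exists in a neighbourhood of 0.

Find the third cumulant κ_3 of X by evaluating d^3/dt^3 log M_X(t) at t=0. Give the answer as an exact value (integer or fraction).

M_X(t) = (e^(9*t) - e^(3*t))/(6*t)
K_X(t) = log M_X(t) = -log(t) + log(e^(9*t) - e^(3*t)) - log(6)
K^(3)(t) = (216*t^3*e^(12*t) + 216*t^3*e^(6*t) - 2*e^(18*t) + 6*e^(12*t) - 6*e^(6*t) + 2)/(t^3*e^(18*t) - 3*t^3*e^(12*t) + 3*t^3*e^(6*t) - t^3)

κ_3 = K^(3)(0) = 0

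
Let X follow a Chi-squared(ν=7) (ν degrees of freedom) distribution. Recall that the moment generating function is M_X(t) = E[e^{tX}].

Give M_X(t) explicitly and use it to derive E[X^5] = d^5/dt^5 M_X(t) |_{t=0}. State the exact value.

M_X(t) = (1 - 2*t)^(-7/2)

E[X^5] = D^5[M](0) = 135135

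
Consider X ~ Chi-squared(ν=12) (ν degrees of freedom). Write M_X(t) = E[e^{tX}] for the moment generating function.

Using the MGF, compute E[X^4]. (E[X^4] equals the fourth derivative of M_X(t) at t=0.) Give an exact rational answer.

E[X^4] = d^4M/dt^4 |_{t=0} = 48384

M_X(t) = (1 - 2*t)^(-6)
dM/dt = -12/(128*t^7 - 448*t^6 + 672*t^5 - 560*t^4 + 280*t^3 - 84*t^2 + 14*t - 1)
d^2M/dt^2 = 168/(256*t^8 - 1024*t^7 + 1792*t^6 - 1792*t^5 + 1120*t^4 - 448*t^3 + 112*t^2 - 16*t + 1)
d^3M/dt^3 = -2688/(512*t^9 - 2304*t^8 + 4608*t^7 - 5376*t^6 + 4032*t^5 - 2016*t^4 + 672*t^3 - 144*t^2 + 18*t - 1)
d^4M/dt^4 = 48384/(1024*t^10 - 5120*t^9 + 11520*t^8 - 15360*t^7 + 13440*t^6 - 8064*t^5 + 3360*t^4 - 960*t^3 + 180*t^2 - 20*t + 1)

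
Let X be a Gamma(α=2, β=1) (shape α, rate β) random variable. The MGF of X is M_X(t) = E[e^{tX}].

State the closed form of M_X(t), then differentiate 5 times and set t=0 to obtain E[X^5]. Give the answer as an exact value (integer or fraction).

M_X(t) = (1 - t)^(-2)
M′(t) = -2/(t^3 - 3*t^2 + 3*t - 1)
M′′(t) = 6/(t^4 - 4*t^3 + 6*t^2 - 4*t + 1)
M′′′(t) = -24/(t^5 - 5*t^4 + 10*t^3 - 10*t^2 + 5*t - 1)
M′′′′(t) = 120/(t^6 - 6*t^5 + 15*t^4 - 20*t^3 + 15*t^2 - 6*t + 1)
M′′′′′(t) = -720/(t^7 - 7*t^6 + 21*t^5 - 35*t^4 + 35*t^3 - 21*t^2 + 7*t - 1)

E[X^5] = M′′′′′(0) = 720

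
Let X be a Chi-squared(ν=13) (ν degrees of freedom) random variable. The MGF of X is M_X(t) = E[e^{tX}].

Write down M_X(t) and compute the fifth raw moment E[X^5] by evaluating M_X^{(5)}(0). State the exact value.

M_X(t) = (1 - 2*t)^(-13/2)
M′(t) = -13/(128*t^7*√(1 - 2*t) - 448*t^6*√(1 - 2*t) + 672*t^5*√(1 - 2*t) - 560*t^4*√(1 - 2*t) + 280*t^3*√(1 - 2*t) - 84*t^2*√(1 - 2*t) + 14*t*√(1 - 2*t) - √(1 - 2*t))

E[X^5] = M′′′′′(0) = 1322685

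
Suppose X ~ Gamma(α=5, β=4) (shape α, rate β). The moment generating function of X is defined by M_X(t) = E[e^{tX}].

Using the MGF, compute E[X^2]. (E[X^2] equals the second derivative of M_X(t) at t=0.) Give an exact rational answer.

E[X^2] = M′′(0) = 15/8

M_X(t) = 1024/(4 - t)^5
M′(t) = 5120/(t^6 - 24*t^5 + 240*t^4 - 1280*t^3 + 3840*t^2 - 6144*t + 4096)
M′′(t) = -30720/(t^7 - 28*t^6 + 336*t^5 - 2240*t^4 + 8960*t^3 - 21504*t^2 + 28672*t - 16384)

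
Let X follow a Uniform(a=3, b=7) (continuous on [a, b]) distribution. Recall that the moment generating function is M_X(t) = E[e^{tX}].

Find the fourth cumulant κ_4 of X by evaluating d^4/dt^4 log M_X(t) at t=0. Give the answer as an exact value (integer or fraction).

κ_4 = D^4[K](0) = -32/15

M_X(t) = (e^(7*t) - e^(3*t))/(4*t)
K_X(t) = log M_X(t) = -log(t) + log(e^(7*t) - e^(3*t)) - 2*log(2)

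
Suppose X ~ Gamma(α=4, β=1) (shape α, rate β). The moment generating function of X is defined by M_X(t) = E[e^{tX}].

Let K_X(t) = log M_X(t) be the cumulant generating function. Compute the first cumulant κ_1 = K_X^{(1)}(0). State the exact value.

M_X(t) = (1 - t)^(-4)
K_X(t) = log M_X(t) = -4*log(1 - t)
K^(1)(t) = -4/(t - 1)

κ_1 = K^(1)(0) = 4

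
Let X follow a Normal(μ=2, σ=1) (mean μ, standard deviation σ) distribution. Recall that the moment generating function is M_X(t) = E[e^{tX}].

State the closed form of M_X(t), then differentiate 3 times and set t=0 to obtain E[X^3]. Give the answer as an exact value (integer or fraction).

E[X^3] = M′′′(0) = 14

M_X(t) = e^(t^2/2 + 2*t)
M′(t) = t*e^(2*t)*e^(t^2/2) + 2*e^(2*t)*e^(t^2/2)
M′′(t) = t^2*e^(2*t)*e^(t^2/2) + 4*t*e^(2*t)*e^(t^2/2) + 5*e^(2*t)*e^(t^2/2)
M′′′(t) = t^3*e^(2*t)*e^(t^2/2) + 6*t^2*e^(2*t)*e^(t^2/2) + 15*t*e^(2*t)*e^(t^2/2) + 14*e^(2*t)*e^(t^2/2)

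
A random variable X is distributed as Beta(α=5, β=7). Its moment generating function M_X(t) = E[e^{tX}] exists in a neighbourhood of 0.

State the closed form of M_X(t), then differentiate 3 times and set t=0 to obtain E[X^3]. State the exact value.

M_X(t) = ₁F₁(5; 12; t)
dM/dt = 5*₁F₁(6; 13; t)/12
d^2M/dt^2 = 5*₁F₁(7; 14; t)/26
d^3M/dt^3 = 5*₁F₁(8; 15; t)/52

E[X^3] = d^3M/dt^3 |_{t=0} = 5/52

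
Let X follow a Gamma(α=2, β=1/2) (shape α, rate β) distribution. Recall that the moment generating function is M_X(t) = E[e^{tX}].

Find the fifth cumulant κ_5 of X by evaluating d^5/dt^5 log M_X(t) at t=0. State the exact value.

κ_5 = D^5[K](0) = 1536

M_X(t) = 1/(4*(1/2 - t)^2)
K_X(t) = log M_X(t) = -2*log(1/2 - t) - 2*log(2)
D^5[K](t) = -1536/(32*t^5 - 80*t^4 + 80*t^3 - 40*t^2 + 10*t - 1)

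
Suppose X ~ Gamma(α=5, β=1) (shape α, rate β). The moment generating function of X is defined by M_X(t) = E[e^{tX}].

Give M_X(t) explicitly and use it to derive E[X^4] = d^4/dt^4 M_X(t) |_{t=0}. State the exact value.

E[X^4] = M′′′′(0) = 1680

M_X(t) = (1 - t)^(-5)
M′(t) = 5/(t^6 - 6*t^5 + 15*t^4 - 20*t^3 + 15*t^2 - 6*t + 1)
M′′(t) = -30/(t^7 - 7*t^6 + 21*t^5 - 35*t^4 + 35*t^3 - 21*t^2 + 7*t - 1)
M′′′(t) = 210/(t^8 - 8*t^7 + 28*t^6 - 56*t^5 + 70*t^4 - 56*t^3 + 28*t^2 - 8*t + 1)
M′′′′(t) = -1680/(t^9 - 9*t^8 + 36*t^7 - 84*t^6 + 126*t^5 - 126*t^4 + 84*t^3 - 36*t^2 + 9*t - 1)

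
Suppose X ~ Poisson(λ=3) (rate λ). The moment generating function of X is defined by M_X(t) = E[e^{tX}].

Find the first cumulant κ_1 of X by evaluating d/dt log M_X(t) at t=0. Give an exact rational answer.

M_X(t) = e^(3*e^(t) - 3)
K_X(t) = log M_X(t) = 3*e^(t) - 3
dK/dt = 3*e^(t)

κ_1 = dK/dt |_{t=0} = 3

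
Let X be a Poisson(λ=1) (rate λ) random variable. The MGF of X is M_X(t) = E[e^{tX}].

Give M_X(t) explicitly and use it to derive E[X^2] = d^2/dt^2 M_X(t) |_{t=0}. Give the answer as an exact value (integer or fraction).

E[X^2] = M′′(0) = 2

M_X(t) = e^(e^(t) - 1)
M′(t) = e^(-1)*e^(t)*e^(e^(t))
M′′(t) = (e^(2*t)*e^(e^(t)) + e^(t)*e^(e^(t)))*e^(-1)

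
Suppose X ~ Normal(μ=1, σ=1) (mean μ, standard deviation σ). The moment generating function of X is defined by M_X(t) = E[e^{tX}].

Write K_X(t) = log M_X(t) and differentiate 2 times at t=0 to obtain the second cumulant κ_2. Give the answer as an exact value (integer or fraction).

M_X(t) = e^(t^2/2 + t)
K_X(t) = log M_X(t) = t^2/2 + t
D^2[K](t) = 1

κ_2 = D^2[K](0) = 1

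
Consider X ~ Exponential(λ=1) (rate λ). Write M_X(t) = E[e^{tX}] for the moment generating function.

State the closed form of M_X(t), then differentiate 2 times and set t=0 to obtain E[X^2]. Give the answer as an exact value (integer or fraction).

E[X^2] = M^(2)(0) = 2

M_X(t) = 1/(1 - t)
M^(2)(t) = -2/(t^3 - 3*t^2 + 3*t - 1)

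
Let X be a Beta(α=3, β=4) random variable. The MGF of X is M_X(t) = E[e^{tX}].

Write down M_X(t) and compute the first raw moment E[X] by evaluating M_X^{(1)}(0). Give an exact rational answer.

E[X] = dM/dt |_{t=0} = 3/7

M_X(t) = ₁F₁(3; 7; t)
dM/dt = 3*₁F₁(4; 8; t)/7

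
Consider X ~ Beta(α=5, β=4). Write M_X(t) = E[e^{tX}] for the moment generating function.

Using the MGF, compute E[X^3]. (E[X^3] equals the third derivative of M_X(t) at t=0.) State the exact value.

E[X^3] = D^3[M](0) = 7/33

M_X(t) = ₁F₁(5; 9; t)
D^3[M](t) = 7*₁F₁(8; 12; t)/33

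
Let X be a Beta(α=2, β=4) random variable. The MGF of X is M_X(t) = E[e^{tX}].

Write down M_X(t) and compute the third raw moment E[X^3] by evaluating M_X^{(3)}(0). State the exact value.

E[X^3] = d^3M/dt^3 |_{t=0} = 1/14

M_X(t) = ₁F₁(2; 6; t)
dM/dt = ₁F₁(3; 7; t)/3
d^2M/dt^2 = ₁F₁(4; 8; t)/7
d^3M/dt^3 = ₁F₁(5; 9; t)/14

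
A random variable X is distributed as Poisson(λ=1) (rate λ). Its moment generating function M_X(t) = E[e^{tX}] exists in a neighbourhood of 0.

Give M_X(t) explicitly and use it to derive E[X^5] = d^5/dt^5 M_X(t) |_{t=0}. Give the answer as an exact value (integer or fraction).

M_X(t) = e^(e^(t) - 1)
dM/dt = e^(-1)*e^(t)*e^(e^(t))
d^2M/dt^2 = (e^(2*t)*e^(e^(t)) + e^(t)*e^(e^(t)))*e^(-1)
d^3M/dt^3 = (e^(3*t)*e^(e^(t)) + 3*e^(2*t)*e^(e^(t)) + e^(t)*e^(e^(t)))*e^(-1)
d^4M/dt^4 = (e^(4*t)*e^(e^(t)) + 6*e^(3*t)*e^(e^(t)) + 7*e^(2*t)*e^(e^(t)) + e^(t)*e^(e^(t)))*e^(-1)
d^5M/dt^5 = (e^(5*t)*e^(e^(t)) + 10*e^(4*t)*e^(e^(t)) + 25*e^(3*t)*e^(e^(t)) + 15*e^(2*t)*e^(e^(t)) + e^(t)*e^(e^(t)))*e^(-1)

E[X^5] = d^5M/dt^5 |_{t=0} = 52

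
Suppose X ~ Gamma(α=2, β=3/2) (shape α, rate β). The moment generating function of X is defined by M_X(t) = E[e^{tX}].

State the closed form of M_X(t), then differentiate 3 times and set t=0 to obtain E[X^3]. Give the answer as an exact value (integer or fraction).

M_X(t) = 9/(4*(3/2 - t)^2)
dM/dt = -36/(8*t^3 - 36*t^2 + 54*t - 27)
d^2M/dt^2 = 216/(16*t^4 - 96*t^3 + 216*t^2 - 216*t + 81)
d^3M/dt^3 = -1728/(32*t^5 - 240*t^4 + 720*t^3 - 1080*t^2 + 810*t - 243)

E[X^3] = d^3M/dt^3 |_{t=0} = 64/9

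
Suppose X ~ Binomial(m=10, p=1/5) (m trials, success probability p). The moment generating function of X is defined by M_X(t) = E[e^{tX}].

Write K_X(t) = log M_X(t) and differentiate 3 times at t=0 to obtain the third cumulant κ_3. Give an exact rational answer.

M_X(t) = (e^(t)/5 + 4/5)^10
K_X(t) = log M_X(t) = 10*log(e^(t)/5 + 4/5)
K′(t) = 10*e^(t)/(e^(t) + 4)
K′′(t) = 40*e^(t)/(e^(2*t) + 8*e^(t) + 16)
K′′′(t) = (-40*e^(2*t) + 160*e^(t))/(e^(3*t) + 12*e^(2*t) + 48*e^(t) + 64)

κ_3 = K′′′(0) = 24/25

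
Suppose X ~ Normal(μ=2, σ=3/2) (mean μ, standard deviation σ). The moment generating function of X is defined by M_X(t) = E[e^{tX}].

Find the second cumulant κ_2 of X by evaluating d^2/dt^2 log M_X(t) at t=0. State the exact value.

κ_2 = d^2K/dt^2 |_{t=0} = 9/4

M_X(t) = e^(9*t^2/8 + 2*t)
K_X(t) = log M_X(t) = 9*t^2/8 + 2*t
dK/dt = 9*t/4 + 2
d^2K/dt^2 = 9/4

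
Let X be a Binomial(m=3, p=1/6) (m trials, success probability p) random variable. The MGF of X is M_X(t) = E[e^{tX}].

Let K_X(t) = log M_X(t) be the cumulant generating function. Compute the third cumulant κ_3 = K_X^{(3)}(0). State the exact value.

M_X(t) = (e^(t)/6 + 5/6)^3
K_X(t) = log M_X(t) = 3*log(e^(t)/6 + 5/6)
K′(t) = 3*e^(t)/(e^(t) + 5)
K′′(t) = 15*e^(t)/(e^(2*t) + 10*e^(t) + 25)
K′′′(t) = (-15*e^(2*t) + 75*e^(t))/(e^(3*t) + 15*e^(2*t) + 75*e^(t) + 125)

κ_3 = K′′′(0) = 5/18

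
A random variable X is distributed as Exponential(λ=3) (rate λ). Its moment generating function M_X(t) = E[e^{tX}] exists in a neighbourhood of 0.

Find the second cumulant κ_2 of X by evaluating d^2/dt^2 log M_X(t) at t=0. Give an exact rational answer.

κ_2 = d^2K/dt^2 |_{t=0} = 1/9

M_X(t) = 3/(3 - t)
K_X(t) = log M_X(t) = -log(3 - t) + log(3)
dK/dt = -1/(t - 3)
d^2K/dt^2 = 1/(t^2 - 6*t + 9)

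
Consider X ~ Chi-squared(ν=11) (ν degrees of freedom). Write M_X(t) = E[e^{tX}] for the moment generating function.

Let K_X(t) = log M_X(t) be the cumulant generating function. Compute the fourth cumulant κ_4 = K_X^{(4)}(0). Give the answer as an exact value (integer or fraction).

κ_4 = d^4K/dt^4 |_{t=0} = 528

M_X(t) = (1 - 2*t)^(-11/2)
K_X(t) = log M_X(t) = -11*log(1 - 2*t)/2
dK/dt = -11/(2*t - 1)
d^2K/dt^2 = 22/(4*t^2 - 4*t + 1)
d^3K/dt^3 = -88/(8*t^3 - 12*t^2 + 6*t - 1)
d^4K/dt^4 = 528/(16*t^4 - 32*t^3 + 24*t^2 - 8*t + 1)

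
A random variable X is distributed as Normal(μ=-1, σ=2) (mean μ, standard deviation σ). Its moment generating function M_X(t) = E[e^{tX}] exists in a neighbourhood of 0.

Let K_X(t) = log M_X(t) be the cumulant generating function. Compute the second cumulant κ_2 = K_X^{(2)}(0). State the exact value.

κ_2 = K′′(0) = 4

M_X(t) = e^(2*t^2 - t)
K_X(t) = log M_X(t) = 2*t^2 - t
K′(t) = 4*t - 1
K′′(t) = 4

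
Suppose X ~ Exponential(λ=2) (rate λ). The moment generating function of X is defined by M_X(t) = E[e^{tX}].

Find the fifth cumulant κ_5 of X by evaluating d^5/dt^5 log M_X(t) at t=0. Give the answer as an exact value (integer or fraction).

κ_5 = K^(5)(0) = 3/4

M_X(t) = 2/(2 - t)
K_X(t) = log M_X(t) = -log(2 - t) + log(2)
K^(5)(t) = -24/(t^5 - 10*t^4 + 40*t^3 - 80*t^2 + 80*t - 32)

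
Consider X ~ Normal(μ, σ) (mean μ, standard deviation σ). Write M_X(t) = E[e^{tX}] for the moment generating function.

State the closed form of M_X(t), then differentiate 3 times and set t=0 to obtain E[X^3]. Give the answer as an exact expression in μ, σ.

M_X(t) = e^(μ*t + σ^2*t^2/2)

E[X^3] = M^(3)(0) = μ*(μ^2 + 3*σ^2)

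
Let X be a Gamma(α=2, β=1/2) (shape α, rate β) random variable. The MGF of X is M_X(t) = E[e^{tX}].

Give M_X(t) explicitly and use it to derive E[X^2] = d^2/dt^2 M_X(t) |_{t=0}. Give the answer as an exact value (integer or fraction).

M_X(t) = 1/(4*(1/2 - t)^2)
D^2[M](t) = 24/(16*t^4 - 32*t^3 + 24*t^2 - 8*t + 1)

E[X^2] = D^2[M](0) = 24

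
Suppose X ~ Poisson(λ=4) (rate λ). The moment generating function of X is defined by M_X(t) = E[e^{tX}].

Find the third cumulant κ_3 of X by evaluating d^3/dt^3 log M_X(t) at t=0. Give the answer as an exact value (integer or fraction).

M_X(t) = e^(4*e^(t) - 4)
K_X(t) = log M_X(t) = 4*e^(t) - 4
dK/dt = 4*e^(t)
d^2K/dt^2 = 4*e^(t)
d^3K/dt^3 = 4*e^(t)

κ_3 = d^3K/dt^3 |_{t=0} = 4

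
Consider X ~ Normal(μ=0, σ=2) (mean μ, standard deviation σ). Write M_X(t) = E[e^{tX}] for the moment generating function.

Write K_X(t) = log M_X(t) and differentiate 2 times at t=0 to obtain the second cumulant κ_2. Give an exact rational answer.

M_X(t) = e^(2*t^2)
K_X(t) = log M_X(t) = 2*t^2
dK/dt = 4*t
d^2K/dt^2 = 4

κ_2 = d^2K/dt^2 |_{t=0} = 4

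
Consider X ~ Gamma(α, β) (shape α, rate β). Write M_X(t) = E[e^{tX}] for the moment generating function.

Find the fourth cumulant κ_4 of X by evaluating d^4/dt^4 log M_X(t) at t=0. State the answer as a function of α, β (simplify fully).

M_X(t) = (β/(β - t))^α
K_X(t) = log M_X(t) = α*(log(β) - log(β - t))
K^(4)(t) = 6*α/(β^4 - 4*β^3*t + 6*β^2*t^2 - 4*β*t^3 + t^4)

κ_4 = K^(4)(0) = 6*α/β^4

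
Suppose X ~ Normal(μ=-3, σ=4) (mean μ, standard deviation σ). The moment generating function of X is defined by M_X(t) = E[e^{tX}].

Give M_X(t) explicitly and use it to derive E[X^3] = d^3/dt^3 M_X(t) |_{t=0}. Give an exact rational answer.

M_X(t) = e^(8*t^2 - 3*t)
M^(3)(t) = (4096*t^3*e^(8*t^2) - 2304*t^2*e^(8*t^2) + 1200*t*e^(8*t^2) - 171*e^(8*t^2))*e^(-3*t)

E[X^3] = M^(3)(0) = -171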